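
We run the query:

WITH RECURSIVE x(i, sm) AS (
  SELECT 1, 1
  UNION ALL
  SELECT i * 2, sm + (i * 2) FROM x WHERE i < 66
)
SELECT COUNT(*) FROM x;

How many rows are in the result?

Base: i=1, sm=1.
Iteration 1: 1 < 66 holds -> i = 1 * 2 = 2, sm = 1 + 2 = 3.
Iteration 2: 2 < 66 holds -> i = 2 * 2 = 4, sm = 3 + 4 = 7.
Iteration 3: 4 < 66 holds -> i = 4 * 2 = 8, sm = 7 + 8 = 15.
Iteration 4: 8 < 66 holds -> i = 8 * 2 = 16, sm = 15 + 16 = 31.
Iteration 5: 16 < 66 holds -> i = 16 * 2 = 32, sm = 31 + 32 = 63.
Iteration 6: 32 < 66 holds -> i = 32 * 2 = 64, sm = 63 + 64 = 127.
Iteration 7: 64 < 66 holds -> i = 64 * 2 = 128, sm = 127 + 128 = 255.
Iteration 8: 128 < 66 fails; recursion stops.
Total rows emitted: 8.

8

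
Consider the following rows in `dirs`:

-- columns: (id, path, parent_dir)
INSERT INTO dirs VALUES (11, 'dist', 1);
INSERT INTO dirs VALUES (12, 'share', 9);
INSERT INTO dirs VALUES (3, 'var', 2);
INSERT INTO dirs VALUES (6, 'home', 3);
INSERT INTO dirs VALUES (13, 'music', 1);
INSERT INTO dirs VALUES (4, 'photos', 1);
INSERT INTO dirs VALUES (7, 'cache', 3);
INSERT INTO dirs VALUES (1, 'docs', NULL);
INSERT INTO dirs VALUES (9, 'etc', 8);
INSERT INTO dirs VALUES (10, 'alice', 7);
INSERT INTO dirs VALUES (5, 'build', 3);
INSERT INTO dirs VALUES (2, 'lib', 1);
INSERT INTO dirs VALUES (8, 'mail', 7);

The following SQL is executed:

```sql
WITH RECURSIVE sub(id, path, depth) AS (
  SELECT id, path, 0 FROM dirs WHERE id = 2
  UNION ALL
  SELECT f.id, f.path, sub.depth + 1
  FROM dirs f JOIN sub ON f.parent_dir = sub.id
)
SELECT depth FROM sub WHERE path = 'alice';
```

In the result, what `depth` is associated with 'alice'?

Base: id=2 (lib) at depth 0.
Iteration 1: rows with parent_dir in {2} -> var (id 3, depth 1).
Iteration 2: rows with parent_dir in {3} -> build (id 5, depth 2), home (id 6, depth 2), cache (id 7, depth 2).
Iteration 3: rows with parent_dir in {5,6,7} -> mail (id 8, depth 3), alice (id 10, depth 3).
Iteration 4: rows with parent_dir in {8,10} -> etc (id 9, depth 4).
Iteration 5: rows with parent_dir in {9} -> share (id 12, depth 5).
Iteration 6: no rows with parent_dir in {12}; recursion stops.

3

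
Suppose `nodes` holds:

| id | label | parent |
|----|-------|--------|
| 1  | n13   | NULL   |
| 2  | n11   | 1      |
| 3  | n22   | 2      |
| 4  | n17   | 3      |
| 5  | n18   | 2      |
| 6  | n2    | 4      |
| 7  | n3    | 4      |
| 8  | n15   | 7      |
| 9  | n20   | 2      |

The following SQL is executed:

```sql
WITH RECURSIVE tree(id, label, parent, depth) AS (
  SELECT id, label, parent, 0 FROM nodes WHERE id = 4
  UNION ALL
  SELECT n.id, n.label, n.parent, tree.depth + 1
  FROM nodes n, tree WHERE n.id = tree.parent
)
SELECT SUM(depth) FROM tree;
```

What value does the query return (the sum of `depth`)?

6

Base: id=4 (n17), parent=3, depth 0.
Iteration 1: join on id=3 -> n22 (id 3, parent=2, depth 1).
Iteration 2: join on id=2 -> n11 (id 2, parent=1, depth 2).
Iteration 3: join on id=1 -> n13 (id 1, parent=NULL, depth 3).
Iteration 4: parent is NULL; no match; recursion stops.
SUM(depth) = 0 + 1 + 2 + 3 = 6.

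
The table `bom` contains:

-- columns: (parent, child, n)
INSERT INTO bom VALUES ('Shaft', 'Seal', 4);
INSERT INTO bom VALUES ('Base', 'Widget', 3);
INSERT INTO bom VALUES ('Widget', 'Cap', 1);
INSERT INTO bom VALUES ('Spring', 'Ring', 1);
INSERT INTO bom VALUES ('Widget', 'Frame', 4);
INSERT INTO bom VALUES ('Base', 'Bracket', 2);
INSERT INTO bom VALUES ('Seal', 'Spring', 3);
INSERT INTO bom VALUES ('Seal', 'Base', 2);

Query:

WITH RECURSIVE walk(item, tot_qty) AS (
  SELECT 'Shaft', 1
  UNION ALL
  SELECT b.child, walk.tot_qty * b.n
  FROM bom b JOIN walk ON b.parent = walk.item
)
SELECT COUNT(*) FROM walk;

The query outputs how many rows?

9

Base: (Shaft, tot_qty=1).
Iteration 1: components of {Shaft} -> Seal = 1*4 = 4.
Iteration 2: components of {Seal} -> Base = 4*2 = 8, Spring = 4*3 = 12.
Iteration 3: components of {Base,Spring} -> Bracket = 8*2 = 16, Ring = 12*1 = 12, Widget = 8*3 = 24.
Iteration 4: components of {Bracket,Ring,Widget} -> Cap = 24*1 = 24, Frame = 24*4 = 96.
Iteration 5: no further components; recursion stops.
Total rows emitted: 9.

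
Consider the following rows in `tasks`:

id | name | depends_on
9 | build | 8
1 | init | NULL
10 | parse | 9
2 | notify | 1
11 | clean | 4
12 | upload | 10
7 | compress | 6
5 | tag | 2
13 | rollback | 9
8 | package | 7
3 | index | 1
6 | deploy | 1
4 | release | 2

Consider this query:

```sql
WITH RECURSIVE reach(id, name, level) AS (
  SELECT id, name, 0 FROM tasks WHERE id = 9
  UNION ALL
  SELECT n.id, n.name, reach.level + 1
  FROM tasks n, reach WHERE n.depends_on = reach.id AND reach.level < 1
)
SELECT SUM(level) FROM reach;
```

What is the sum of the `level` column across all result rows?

2

Base: id=9 (build) at level 0.
Iteration 1: rows with depends_on in {9} -> parse (id 10, level 1), rollback (id 13, level 1).
Iteration 2: level < 1 fails for all current rows; recursion stops.
SUM(level) = 0 + 1 + 1 = 2.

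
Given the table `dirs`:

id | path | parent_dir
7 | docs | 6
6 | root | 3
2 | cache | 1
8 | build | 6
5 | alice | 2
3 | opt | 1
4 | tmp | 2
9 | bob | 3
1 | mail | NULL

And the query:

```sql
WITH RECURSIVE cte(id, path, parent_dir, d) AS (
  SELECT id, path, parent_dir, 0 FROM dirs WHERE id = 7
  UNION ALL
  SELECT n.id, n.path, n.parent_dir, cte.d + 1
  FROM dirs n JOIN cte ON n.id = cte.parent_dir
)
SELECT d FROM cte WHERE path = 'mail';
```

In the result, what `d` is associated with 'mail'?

3

Base: id=7 (docs), parent_dir=6, d 0.
Iteration 1: join on id=6 -> root (id 6, parent_dir=3, d 1).
Iteration 2: join on id=3 -> opt (id 3, parent_dir=1, d 2).
Iteration 3: join on id=1 -> mail (id 1, parent_dir=NULL, d 3).
Iteration 4: parent_dir is NULL; no match; recursion stops.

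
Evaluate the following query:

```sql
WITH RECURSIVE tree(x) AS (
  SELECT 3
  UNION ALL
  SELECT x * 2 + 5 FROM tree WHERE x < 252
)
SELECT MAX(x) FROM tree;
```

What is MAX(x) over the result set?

507

Base: x=3.
Iteration 1: 3 < 252 holds -> x = 3 * 2 + 5 = 11.
Iteration 2: 11 < 252 holds -> x = 11 * 2 + 5 = 27.
Iteration 3: 27 < 252 holds -> x = 27 * 2 + 5 = 59.
Iteration 4: 59 < 252 holds -> x = 59 * 2 + 5 = 123.
Iteration 5: 123 < 252 holds -> x = 123 * 2 + 5 = 251.
Iteration 6: 251 < 252 holds -> x = 251 * 2 + 5 = 507.
Iteration 7: 507 < 252 fails; recursion stops.
x values: 3, 11, 27, 59, 123, 251, 507; the maximum is 507.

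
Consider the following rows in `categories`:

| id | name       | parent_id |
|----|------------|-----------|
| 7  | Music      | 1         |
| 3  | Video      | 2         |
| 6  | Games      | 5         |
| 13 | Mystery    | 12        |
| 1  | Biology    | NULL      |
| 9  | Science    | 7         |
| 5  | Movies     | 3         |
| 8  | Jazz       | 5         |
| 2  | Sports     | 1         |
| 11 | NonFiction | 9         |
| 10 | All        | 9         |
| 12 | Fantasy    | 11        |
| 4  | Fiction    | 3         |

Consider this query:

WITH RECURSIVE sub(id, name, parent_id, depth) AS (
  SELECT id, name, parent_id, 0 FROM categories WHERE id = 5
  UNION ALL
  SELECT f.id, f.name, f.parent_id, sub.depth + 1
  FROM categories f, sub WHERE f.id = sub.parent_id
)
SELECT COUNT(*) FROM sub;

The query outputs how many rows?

4

Base: id=5 (Movies), parent_id=3, depth 0.
Iteration 1: join on id=3 -> Video (id 3, parent_id=2, depth 1).
Iteration 2: join on id=2 -> Sports (id 2, parent_id=1, depth 2).
Iteration 3: join on id=1 -> Biology (id 1, parent_id=NULL, depth 3).
Iteration 4: parent_id is NULL; no match; recursion stops.
Total rows emitted: 4.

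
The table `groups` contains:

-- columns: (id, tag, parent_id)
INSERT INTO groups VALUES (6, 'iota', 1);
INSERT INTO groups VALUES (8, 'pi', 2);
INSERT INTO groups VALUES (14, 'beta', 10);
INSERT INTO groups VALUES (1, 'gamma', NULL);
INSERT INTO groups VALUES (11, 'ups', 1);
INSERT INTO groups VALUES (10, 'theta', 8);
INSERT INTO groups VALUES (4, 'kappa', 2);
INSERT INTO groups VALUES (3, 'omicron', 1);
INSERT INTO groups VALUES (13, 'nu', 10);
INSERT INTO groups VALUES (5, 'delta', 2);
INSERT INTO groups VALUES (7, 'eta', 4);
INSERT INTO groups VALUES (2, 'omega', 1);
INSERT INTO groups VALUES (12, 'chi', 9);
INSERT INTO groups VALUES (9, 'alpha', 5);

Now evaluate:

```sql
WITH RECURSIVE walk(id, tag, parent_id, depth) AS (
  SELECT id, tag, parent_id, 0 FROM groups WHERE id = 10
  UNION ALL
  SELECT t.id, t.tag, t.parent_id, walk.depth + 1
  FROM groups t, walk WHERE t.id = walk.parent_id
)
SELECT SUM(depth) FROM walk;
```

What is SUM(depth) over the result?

Base: id=10 (theta), parent_id=8, depth 0.
Iteration 1: join on id=8 -> pi (id 8, parent_id=2, depth 1).
Iteration 2: join on id=2 -> omega (id 2, parent_id=1, depth 2).
Iteration 3: join on id=1 -> gamma (id 1, parent_id=NULL, depth 3).
Iteration 4: parent_id is NULL; no match; recursion stops.
SUM(depth) = 0 + 1 + 2 + 3 = 6.

6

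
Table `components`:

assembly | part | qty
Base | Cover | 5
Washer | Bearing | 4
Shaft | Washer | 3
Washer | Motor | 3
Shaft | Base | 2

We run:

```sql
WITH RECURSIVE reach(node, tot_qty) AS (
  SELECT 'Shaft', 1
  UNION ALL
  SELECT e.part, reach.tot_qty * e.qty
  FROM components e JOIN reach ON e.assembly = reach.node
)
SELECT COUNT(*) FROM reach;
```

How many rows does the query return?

6

Base: (Shaft, tot_qty=1).
Iteration 1: components of {Shaft} -> Base = 1*2 = 2, Washer = 1*3 = 3.
Iteration 2: components of {Base,Washer} -> Bearing = 3*4 = 12, Cover = 2*5 = 10, Motor = 3*3 = 9.
Iteration 3: no further components; recursion stops.
Total rows emitted: 6.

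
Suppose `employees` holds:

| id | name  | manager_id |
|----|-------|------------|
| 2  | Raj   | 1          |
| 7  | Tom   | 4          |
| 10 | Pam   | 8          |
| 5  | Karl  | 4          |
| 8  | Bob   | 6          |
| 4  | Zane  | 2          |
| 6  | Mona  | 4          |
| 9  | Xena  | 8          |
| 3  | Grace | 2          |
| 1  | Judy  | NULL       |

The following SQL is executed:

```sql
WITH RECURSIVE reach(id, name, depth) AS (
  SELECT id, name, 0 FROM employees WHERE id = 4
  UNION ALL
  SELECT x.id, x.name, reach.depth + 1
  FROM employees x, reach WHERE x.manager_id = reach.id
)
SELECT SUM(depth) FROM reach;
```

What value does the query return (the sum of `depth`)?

Base: id=4 (Zane) at depth 0.
Iteration 1: rows with manager_id in {4} -> Karl (id 5, depth 1), Mona (id 6, depth 1), Tom (id 7, depth 1).
Iteration 2: rows with manager_id in {5,6,7} -> Bob (id 8, depth 2).
Iteration 3: rows with manager_id in {8} -> Xena (id 9, depth 3), Pam (id 10, depth 3).
Iteration 4: no rows with manager_id in {9,10}; recursion stops.
SUM(depth) = 0 + 1 + 1 + 1 + 2 + 3 + 3 = 11.

11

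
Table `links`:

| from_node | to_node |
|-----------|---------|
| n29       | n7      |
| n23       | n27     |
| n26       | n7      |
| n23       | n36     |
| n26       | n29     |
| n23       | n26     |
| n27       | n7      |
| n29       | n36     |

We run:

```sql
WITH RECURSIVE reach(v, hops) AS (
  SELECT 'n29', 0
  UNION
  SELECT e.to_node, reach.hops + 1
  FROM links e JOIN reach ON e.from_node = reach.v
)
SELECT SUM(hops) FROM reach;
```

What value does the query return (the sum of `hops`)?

Base: (n29, hops=0).
Iteration 1: edges from {n29} -> (n36, hops=1), (n7, hops=1).
Iteration 2: no outgoing edges from {n36,n7}; recursion stops.
SUM(hops) = 0 + 1 + 1 = 2.

2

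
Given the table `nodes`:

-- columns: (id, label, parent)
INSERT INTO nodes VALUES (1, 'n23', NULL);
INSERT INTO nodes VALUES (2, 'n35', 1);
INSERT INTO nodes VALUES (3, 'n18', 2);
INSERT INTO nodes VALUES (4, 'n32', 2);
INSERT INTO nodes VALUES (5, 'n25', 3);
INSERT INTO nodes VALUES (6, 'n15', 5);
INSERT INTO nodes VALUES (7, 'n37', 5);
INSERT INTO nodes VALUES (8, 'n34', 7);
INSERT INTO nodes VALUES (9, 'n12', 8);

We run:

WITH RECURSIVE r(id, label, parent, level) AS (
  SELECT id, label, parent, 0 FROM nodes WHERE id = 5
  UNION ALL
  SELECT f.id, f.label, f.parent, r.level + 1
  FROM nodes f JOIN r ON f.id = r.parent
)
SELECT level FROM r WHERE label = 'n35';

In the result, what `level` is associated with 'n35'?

Base: id=5 (n25), parent=3, level 0.
Iteration 1: join on id=3 -> n18 (id 3, parent=2, level 1).
Iteration 2: join on id=2 -> n35 (id 2, parent=1, level 2).
Iteration 3: join on id=1 -> n23 (id 1, parent=NULL, level 3).
Iteration 4: parent is NULL; no match; recursion stops.

2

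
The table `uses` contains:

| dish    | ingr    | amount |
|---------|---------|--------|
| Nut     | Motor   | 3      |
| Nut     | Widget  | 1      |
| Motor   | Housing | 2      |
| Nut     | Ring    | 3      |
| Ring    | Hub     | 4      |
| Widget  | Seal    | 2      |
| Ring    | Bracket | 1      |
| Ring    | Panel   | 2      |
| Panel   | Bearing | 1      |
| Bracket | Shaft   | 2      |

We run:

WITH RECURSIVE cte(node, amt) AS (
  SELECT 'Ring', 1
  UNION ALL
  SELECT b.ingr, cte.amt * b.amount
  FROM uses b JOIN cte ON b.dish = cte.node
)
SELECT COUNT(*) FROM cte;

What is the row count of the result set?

Base: (Ring, amt=1).
Iteration 1: components of {Ring} -> Bracket = 1*1 = 1, Hub = 1*4 = 4, Panel = 1*2 = 2.
Iteration 2: components of {Bracket,Hub,Panel} -> Bearing = 2*1 = 2, Shaft = 1*2 = 2.
Iteration 3: no further components; recursion stops.
Total rows emitted: 6.

6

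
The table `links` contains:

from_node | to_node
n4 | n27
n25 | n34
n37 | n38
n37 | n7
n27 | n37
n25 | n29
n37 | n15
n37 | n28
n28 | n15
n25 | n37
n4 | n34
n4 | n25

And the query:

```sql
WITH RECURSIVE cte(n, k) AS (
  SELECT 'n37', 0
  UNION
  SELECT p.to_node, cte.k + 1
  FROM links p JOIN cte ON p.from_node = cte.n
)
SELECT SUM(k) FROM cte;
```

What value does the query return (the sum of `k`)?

6

Base: (n37, k=0).
Iteration 1: edges from {n37} -> (n15, k=1), (n28, k=1), (n38, k=1), (n7, k=1).
Iteration 2: edges from {n15,n28,n38,n7} -> (n15, k=2).
Iteration 3: no outgoing edges from {n15}; recursion stops.
SUM(k) = 0 + 1 + 1 + 1 + 1 + 2 = 6.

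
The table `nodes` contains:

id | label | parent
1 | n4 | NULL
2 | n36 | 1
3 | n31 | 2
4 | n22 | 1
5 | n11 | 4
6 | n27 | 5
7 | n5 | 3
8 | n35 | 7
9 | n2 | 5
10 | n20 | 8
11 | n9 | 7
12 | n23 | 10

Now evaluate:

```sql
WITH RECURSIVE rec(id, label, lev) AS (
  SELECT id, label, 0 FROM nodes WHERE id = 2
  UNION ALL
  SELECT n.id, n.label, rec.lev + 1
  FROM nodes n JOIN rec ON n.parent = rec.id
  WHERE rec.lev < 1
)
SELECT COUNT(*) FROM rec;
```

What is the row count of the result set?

Base: id=2 (n36) at lev 0.
Iteration 1: rows with parent in {2} -> n31 (id 3, lev 1).
Iteration 2: lev < 1 fails for all current rows; recursion stops.
Total rows emitted: 2.

2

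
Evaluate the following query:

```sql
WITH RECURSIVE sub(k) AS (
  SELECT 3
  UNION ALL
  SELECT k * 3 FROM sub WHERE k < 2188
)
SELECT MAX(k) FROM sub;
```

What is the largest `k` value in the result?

6561

Base: k=3.
Iteration 1: 3 < 2188 holds -> k = 3 * 3 = 9.
Iteration 2: 9 < 2188 holds -> k = 9 * 3 = 27.
Iteration 3: 27 < 2188 holds -> k = 27 * 3 = 81.
Iteration 4: 81 < 2188 holds -> k = 81 * 3 = 243.
Iteration 5: 243 < 2188 holds -> k = 243 * 3 = 729.
Iteration 6: 729 < 2188 holds -> k = 729 * 3 = 2187.
Iteration 7: 2187 < 2188 holds -> k = 2187 * 3 = 6561.
Iteration 8: 6561 < 2188 fails; recursion stops.
k values: 3, 9, 27, 81, 243, 729, 2187, 6561; the maximum is 6561.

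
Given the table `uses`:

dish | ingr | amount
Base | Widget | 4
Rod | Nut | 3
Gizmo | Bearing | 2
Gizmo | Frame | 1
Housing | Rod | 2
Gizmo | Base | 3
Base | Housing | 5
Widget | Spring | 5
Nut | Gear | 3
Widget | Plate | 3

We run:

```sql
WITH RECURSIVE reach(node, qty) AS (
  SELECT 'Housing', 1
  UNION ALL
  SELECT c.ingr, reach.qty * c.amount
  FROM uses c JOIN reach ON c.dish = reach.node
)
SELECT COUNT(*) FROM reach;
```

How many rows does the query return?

Base: (Housing, qty=1).
Iteration 1: components of {Housing} -> Rod = 1*2 = 2.
Iteration 2: components of {Rod} -> Nut = 2*3 = 6.
Iteration 3: components of {Nut} -> Gear = 6*3 = 18.
Iteration 4: no further components; recursion stops.
Total rows emitted: 4.

4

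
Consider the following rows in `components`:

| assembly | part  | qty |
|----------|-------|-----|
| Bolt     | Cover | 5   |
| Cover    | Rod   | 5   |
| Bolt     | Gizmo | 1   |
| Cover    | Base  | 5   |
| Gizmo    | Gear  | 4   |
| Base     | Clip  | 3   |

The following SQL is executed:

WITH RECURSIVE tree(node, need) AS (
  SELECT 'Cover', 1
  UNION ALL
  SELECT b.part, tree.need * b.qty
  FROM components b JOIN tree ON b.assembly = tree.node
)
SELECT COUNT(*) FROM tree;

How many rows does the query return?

Base: (Cover, need=1).
Iteration 1: components of {Cover} -> Base = 1*5 = 5, Rod = 1*5 = 5.
Iteration 2: components of {Base,Rod} -> Clip = 5*3 = 15.
Iteration 3: no further components; recursion stops.
Total rows emitted: 4.

4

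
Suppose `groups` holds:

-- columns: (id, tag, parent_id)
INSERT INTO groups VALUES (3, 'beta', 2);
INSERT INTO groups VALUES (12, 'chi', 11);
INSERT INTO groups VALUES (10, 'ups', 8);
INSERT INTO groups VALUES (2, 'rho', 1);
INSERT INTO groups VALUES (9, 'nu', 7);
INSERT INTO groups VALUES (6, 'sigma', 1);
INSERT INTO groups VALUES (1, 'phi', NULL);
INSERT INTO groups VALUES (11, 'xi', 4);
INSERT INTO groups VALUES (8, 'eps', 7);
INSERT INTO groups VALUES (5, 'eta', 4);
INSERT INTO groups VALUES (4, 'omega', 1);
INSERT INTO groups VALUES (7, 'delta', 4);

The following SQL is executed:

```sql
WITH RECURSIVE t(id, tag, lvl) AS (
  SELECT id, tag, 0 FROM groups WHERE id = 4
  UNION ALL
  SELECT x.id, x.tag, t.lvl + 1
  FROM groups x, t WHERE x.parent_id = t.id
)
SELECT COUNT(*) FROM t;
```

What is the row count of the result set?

8

Base: id=4 (omega) at lvl 0.
Iteration 1: rows with parent_id in {4} -> eta (id 5, lvl 1), delta (id 7, lvl 1), xi (id 11, lvl 1).
Iteration 2: rows with parent_id in {5,7,11} -> eps (id 8, lvl 2), nu (id 9, lvl 2), chi (id 12, lvl 2).
Iteration 3: rows with parent_id in {8,9,12} -> ups (id 10, lvl 3).
Iteration 4: no rows with parent_id in {10}; recursion stops.
Total rows emitted: 8.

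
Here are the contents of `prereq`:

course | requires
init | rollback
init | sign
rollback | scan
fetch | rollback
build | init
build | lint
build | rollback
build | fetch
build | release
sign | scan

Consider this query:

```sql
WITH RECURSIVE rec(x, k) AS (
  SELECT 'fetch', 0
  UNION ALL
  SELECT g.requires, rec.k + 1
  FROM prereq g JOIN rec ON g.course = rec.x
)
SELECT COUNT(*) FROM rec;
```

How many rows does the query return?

3

Base: (fetch, k=0).
Iteration 1: edges from {fetch} -> (rollback, k=1).
Iteration 2: edges from {rollback} -> (scan, k=2).
Iteration 3: no outgoing edges from {scan}; recursion stops.
Total rows emitted: 3.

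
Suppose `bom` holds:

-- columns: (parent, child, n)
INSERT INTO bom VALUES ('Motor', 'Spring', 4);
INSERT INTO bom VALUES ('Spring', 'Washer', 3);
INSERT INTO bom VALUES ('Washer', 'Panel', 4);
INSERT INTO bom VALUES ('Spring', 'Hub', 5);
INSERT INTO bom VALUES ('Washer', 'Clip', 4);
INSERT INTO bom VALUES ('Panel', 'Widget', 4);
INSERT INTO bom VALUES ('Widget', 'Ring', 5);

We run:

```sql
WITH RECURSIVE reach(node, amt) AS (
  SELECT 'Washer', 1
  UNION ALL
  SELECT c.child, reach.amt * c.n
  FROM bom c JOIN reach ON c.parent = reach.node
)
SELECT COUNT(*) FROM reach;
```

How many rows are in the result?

5

Base: (Washer, amt=1).
Iteration 1: components of {Washer} -> Clip = 1*4 = 4, Panel = 1*4 = 4.
Iteration 2: components of {Clip,Panel} -> Widget = 4*4 = 16.
Iteration 3: components of {Widget} -> Ring = 16*5 = 80.
Iteration 4: no further components; recursion stops.
Total rows emitted: 5.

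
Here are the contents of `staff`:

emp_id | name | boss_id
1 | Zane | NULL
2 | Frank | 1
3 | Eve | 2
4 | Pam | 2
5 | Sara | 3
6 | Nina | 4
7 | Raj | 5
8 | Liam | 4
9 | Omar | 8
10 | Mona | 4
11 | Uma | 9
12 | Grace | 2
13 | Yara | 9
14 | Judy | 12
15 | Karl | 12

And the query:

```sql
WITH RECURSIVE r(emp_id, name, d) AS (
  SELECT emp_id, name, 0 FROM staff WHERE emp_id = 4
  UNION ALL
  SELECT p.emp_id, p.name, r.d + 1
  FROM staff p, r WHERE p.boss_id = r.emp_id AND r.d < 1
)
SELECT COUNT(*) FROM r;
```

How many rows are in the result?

Base: emp_id=4 (Pam) at d 0.
Iteration 1: rows with boss_id in {4} -> Nina (id 6, d 1), Liam (id 8, d 1), Mona (id 10, d 1).
Iteration 2: d < 1 fails for all current rows; recursion stops.
Total rows emitted: 4.

4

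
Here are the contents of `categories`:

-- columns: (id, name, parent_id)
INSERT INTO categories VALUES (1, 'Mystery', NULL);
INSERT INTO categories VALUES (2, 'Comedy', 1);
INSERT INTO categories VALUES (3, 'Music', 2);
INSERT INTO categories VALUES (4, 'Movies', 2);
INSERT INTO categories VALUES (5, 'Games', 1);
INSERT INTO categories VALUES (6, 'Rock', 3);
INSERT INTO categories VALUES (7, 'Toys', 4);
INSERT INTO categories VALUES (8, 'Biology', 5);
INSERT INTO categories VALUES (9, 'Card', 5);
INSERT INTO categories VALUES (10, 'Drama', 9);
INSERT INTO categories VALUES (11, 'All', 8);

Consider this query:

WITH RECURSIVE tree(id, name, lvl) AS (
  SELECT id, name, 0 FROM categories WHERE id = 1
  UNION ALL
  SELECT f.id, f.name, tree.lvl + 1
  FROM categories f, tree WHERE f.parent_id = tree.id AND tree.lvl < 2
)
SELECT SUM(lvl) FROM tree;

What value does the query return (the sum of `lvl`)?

10

Base: id=1 (Mystery) at lvl 0.
Iteration 1: rows with parent_id in {1} -> Comedy (id 2, lvl 1), Games (id 5, lvl 1).
Iteration 2: rows with parent_id in {2,5} -> Music (id 3, lvl 2), Movies (id 4, lvl 2), Biology (id 8, lvl 2), Card (id 9, lvl 2).
Iteration 3: lvl < 2 fails for all current rows; recursion stops.
SUM(lvl) = 0 + 1 + 1 + 2 + 2 + 2 + 2 = 10.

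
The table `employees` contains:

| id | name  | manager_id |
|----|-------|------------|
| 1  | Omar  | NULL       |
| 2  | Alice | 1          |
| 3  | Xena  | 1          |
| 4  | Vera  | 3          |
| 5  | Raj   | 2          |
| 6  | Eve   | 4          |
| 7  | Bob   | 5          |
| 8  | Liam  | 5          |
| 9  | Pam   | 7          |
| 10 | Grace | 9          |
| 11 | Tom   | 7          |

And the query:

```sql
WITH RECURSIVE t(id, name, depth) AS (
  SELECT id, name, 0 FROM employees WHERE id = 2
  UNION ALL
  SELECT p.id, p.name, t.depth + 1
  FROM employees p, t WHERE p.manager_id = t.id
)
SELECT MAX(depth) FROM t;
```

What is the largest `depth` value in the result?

4

Base: id=2 (Alice) at depth 0.
Iteration 1: rows with manager_id in {2} -> Raj (id 5, depth 1).
Iteration 2: rows with manager_id in {5} -> Bob (id 7, depth 2), Liam (id 8, depth 2).
Iteration 3: rows with manager_id in {7,8} -> Pam (id 9, depth 3), Tom (id 11, depth 3).
Iteration 4: rows with manager_id in {9,11} -> Grace (id 10, depth 4).
Iteration 5: no rows with manager_id in {10}; recursion stops.
depth values: 0, 1, 2, 2, 3, 3, 4; the maximum is 4.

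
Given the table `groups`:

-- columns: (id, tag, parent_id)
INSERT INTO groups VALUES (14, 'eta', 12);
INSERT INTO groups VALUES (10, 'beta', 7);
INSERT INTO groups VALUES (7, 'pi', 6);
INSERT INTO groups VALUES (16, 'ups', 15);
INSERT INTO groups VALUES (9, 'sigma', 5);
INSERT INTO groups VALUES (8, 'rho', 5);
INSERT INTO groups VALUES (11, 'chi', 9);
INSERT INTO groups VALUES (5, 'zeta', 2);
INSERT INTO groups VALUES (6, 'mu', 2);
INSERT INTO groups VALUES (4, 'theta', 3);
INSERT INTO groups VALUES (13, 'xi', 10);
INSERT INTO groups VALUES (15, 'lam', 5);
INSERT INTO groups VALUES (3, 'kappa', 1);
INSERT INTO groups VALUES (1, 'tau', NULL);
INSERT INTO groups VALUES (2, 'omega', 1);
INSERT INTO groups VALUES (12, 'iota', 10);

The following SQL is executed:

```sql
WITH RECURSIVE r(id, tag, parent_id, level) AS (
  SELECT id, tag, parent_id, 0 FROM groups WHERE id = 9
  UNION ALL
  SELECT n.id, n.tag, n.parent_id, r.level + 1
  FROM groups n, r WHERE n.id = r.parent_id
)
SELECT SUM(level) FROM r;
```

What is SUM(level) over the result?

Base: id=9 (sigma), parent_id=5, level 0.
Iteration 1: join on id=5 -> zeta (id 5, parent_id=2, level 1).
Iteration 2: join on id=2 -> omega (id 2, parent_id=1, level 2).
Iteration 3: join on id=1 -> tau (id 1, parent_id=NULL, level 3).
Iteration 4: parent_id is NULL; no match; recursion stops.
SUM(level) = 0 + 1 + 2 + 3 = 6.

6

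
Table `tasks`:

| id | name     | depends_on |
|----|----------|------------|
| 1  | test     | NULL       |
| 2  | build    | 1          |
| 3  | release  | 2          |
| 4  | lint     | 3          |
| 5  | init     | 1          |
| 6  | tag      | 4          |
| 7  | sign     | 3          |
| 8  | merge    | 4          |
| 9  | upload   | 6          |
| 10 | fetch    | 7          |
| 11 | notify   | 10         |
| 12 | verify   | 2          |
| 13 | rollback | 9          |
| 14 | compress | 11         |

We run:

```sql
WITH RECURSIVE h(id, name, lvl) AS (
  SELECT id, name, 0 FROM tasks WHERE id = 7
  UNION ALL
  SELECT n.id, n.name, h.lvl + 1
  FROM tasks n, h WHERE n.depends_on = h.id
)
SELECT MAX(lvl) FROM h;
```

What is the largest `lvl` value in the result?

Base: id=7 (sign) at lvl 0.
Iteration 1: rows with depends_on in {7} -> fetch (id 10, lvl 1).
Iteration 2: rows with depends_on in {10} -> notify (id 11, lvl 2).
Iteration 3: rows with depends_on in {11} -> compress (id 14, lvl 3).
Iteration 4: no rows with depends_on in {14}; recursion stops.
lvl values: 0, 1, 2, 3; the maximum is 3.

3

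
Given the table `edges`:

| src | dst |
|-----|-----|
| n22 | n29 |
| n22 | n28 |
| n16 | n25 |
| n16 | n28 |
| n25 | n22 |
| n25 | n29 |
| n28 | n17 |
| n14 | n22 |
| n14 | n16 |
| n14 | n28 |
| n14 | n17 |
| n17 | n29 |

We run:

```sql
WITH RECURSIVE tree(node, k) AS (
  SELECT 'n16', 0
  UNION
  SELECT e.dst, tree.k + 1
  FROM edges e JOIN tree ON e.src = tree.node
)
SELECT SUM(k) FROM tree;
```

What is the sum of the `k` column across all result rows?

23

Base: (n16, k=0).
Iteration 1: edges from {n16} -> (n25, k=1), (n28, k=1).
Iteration 2: edges from {n25,n28} -> (n17, k=2), (n22, k=2), (n29, k=2).
Iteration 3: edges from {n17,n22,n29} -> (n28, k=3), (n29, k=3). [UNION drops 1 duplicate row(s)]
Iteration 4: edges from {n28,n29} -> (n17, k=4).
Iteration 5: edges from {n17} -> (n29, k=5).
Iteration 6: no outgoing edges from {n29}; recursion stops.
SUM(k) = 0 + 1 + 1 + 2 + 2 + 2 + 3 + 3 + 4 + 5 = 23.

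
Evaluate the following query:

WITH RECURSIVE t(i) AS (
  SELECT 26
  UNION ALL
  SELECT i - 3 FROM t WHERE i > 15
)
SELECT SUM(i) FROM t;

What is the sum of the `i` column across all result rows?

100

Base: i=26.
Iteration 1: 26 > 15 holds -> i = 26 - 3 = 23.
Iteration 2: 23 > 15 holds -> i = 23 - 3 = 20.
Iteration 3: 20 > 15 holds -> i = 20 - 3 = 17.
Iteration 4: 17 > 15 holds -> i = 17 - 3 = 14.
Iteration 5: 14 > 15 fails; recursion stops.
SUM(i) = 26 + 23 + 20 + 17 + 14 = 100.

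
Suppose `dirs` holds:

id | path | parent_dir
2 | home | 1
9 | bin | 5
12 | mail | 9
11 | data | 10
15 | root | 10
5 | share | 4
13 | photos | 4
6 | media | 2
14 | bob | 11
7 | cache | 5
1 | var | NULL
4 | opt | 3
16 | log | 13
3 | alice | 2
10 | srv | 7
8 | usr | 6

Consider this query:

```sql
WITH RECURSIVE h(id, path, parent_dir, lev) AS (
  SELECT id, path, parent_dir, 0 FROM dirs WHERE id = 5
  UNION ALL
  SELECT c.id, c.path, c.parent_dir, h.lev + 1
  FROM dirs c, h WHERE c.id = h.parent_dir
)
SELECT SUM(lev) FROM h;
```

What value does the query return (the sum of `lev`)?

Base: id=5 (share), parent_dir=4, lev 0.
Iteration 1: join on id=4 -> opt (id 4, parent_dir=3, lev 1).
Iteration 2: join on id=3 -> alice (id 3, parent_dir=2, lev 2).
Iteration 3: join on id=2 -> home (id 2, parent_dir=1, lev 3).
Iteration 4: join on id=1 -> var (id 1, parent_dir=NULL, lev 4).
Iteration 5: parent_dir is NULL; no match; recursion stops.
SUM(lev) = 0 + 1 + 2 + 3 + 4 = 10.

10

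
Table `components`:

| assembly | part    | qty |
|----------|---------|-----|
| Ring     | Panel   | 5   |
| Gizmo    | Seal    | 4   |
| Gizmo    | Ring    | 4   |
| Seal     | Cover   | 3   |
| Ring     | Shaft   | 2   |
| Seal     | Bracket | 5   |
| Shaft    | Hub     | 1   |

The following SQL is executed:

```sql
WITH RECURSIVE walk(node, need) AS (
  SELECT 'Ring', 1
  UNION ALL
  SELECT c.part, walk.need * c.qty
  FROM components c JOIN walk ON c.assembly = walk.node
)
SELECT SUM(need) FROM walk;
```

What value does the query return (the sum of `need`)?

10

Base: (Ring, need=1).
Iteration 1: components of {Ring} -> Panel = 1*5 = 5, Shaft = 1*2 = 2.
Iteration 2: components of {Panel,Shaft} -> Hub = 2*1 = 2.
Iteration 3: no further components; recursion stops.
SUM(need) = 1 + 5 + 2 + 2 = 10.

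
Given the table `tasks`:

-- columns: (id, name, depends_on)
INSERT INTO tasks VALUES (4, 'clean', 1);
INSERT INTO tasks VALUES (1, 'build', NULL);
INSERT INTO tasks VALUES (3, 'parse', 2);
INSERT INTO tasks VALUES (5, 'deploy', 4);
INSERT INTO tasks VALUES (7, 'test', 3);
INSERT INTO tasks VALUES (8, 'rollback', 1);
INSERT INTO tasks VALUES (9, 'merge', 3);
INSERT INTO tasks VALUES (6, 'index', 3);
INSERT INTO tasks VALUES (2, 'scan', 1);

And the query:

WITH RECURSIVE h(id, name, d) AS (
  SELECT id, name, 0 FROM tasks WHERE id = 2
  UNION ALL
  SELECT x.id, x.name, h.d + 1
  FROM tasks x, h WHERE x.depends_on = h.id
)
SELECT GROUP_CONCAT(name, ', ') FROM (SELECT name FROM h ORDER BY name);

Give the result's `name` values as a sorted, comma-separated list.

index, merge, parse, scan, test

Base: id=2 (scan) at d 0.
Iteration 1: rows with depends_on in {2} -> parse (id 3, d 1).
Iteration 2: rows with depends_on in {3} -> index (id 6, d 2), test (id 7, d 2), merge (id 9, d 2).
Iteration 3: no rows with depends_on in {6,7,9}; recursion stops.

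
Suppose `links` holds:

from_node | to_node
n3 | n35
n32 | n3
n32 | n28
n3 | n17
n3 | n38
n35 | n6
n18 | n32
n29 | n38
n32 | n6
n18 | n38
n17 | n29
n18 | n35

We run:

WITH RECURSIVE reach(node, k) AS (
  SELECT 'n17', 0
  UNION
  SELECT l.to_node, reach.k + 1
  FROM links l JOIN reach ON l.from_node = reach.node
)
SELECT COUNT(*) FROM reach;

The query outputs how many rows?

3

Base: (n17, k=0).
Iteration 1: edges from {n17} -> (n29, k=1).
Iteration 2: edges from {n29} -> (n38, k=2).
Iteration 3: no outgoing edges from {n38}; recursion stops.
Total rows emitted: 3.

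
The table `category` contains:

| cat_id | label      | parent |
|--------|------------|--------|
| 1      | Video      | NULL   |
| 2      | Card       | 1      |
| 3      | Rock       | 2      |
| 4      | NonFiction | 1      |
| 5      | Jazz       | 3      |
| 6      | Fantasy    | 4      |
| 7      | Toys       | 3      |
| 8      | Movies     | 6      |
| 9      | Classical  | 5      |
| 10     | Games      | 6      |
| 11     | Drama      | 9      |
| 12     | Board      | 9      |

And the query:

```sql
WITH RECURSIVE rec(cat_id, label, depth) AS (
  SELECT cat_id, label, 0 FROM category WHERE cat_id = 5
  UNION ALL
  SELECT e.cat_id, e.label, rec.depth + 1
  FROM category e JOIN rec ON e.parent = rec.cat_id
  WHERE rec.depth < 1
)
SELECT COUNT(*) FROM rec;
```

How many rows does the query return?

2

Base: cat_id=5 (Jazz) at depth 0.
Iteration 1: rows with parent in {5} -> Classical (id 9, depth 1).
Iteration 2: depth < 1 fails for all current rows; recursion stops.
Total rows emitted: 2.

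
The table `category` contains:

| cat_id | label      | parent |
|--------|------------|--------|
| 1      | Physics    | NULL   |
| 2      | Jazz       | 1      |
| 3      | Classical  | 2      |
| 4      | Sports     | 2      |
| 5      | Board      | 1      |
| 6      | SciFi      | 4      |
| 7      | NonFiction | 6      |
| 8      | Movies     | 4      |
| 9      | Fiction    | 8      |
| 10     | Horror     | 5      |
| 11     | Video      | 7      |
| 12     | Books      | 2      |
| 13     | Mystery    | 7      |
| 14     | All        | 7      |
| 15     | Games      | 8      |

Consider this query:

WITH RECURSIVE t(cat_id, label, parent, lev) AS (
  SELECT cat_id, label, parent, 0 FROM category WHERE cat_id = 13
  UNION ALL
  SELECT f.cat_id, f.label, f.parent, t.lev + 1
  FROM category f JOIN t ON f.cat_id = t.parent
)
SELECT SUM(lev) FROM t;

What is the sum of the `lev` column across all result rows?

15

Base: cat_id=13 (Mystery), parent=7, lev 0.
Iteration 1: join on cat_id=7 -> NonFiction (id 7, parent=6, lev 1).
Iteration 2: join on cat_id=6 -> SciFi (id 6, parent=4, lev 2).
Iteration 3: join on cat_id=4 -> Sports (id 4, parent=2, lev 3).
Iteration 4: join on cat_id=2 -> Jazz (id 2, parent=1, lev 4).
Iteration 5: join on cat_id=1 -> Physics (id 1, parent=NULL, lev 5).
Iteration 6: parent is NULL; no match; recursion stops.
SUM(lev) = 0 + 1 + 2 + 3 + 4 + 5 = 15.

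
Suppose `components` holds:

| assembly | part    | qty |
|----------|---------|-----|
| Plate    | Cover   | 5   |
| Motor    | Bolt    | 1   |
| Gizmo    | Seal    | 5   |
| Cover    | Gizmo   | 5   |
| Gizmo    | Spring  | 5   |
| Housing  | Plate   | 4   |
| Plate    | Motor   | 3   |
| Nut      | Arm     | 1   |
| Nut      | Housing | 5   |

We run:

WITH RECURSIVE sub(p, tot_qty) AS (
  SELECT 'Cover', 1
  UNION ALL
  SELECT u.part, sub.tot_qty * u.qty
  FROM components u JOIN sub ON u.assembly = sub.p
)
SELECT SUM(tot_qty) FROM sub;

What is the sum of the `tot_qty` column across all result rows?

56

Base: (Cover, tot_qty=1).
Iteration 1: components of {Cover} -> Gizmo = 1*5 = 5.
Iteration 2: components of {Gizmo} -> Seal = 5*5 = 25, Spring = 5*5 = 25.
Iteration 3: no further components; recursion stops.
SUM(tot_qty) = 1 + 5 + 25 + 25 = 56.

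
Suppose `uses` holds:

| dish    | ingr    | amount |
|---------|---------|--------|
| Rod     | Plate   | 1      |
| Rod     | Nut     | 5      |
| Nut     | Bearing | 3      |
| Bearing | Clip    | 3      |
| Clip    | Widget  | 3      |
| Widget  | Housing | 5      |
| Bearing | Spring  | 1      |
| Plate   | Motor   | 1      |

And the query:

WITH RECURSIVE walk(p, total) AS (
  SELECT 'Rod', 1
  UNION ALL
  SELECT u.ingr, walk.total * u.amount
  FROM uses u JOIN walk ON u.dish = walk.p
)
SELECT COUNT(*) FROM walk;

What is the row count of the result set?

9

Base: (Rod, total=1).
Iteration 1: components of {Rod} -> Nut = 1*5 = 5, Plate = 1*1 = 1.
Iteration 2: components of {Nut,Plate} -> Bearing = 5*3 = 15, Motor = 1*1 = 1.
Iteration 3: components of {Bearing,Motor} -> Clip = 15*3 = 45, Spring = 15*1 = 15.
Iteration 4: components of {Clip,Spring} -> Widget = 45*3 = 135.
Iteration 5: components of {Widget} -> Housing = 135*5 = 675.
Iteration 6: no further components; recursion stops.
Total rows emitted: 9.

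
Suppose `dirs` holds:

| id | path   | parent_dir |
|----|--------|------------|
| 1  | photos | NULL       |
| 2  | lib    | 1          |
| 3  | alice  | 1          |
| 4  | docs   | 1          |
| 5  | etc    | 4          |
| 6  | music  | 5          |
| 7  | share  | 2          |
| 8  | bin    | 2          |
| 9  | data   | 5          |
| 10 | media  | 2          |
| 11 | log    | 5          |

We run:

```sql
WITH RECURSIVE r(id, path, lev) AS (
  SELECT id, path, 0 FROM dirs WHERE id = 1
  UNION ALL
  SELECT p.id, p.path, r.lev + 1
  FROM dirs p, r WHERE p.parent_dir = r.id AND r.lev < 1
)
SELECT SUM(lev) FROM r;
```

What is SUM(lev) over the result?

Base: id=1 (photos) at lev 0.
Iteration 1: rows with parent_dir in {1} -> lib (id 2, lev 1), alice (id 3, lev 1), docs (id 4, lev 1).
Iteration 2: lev < 1 fails for all current rows; recursion stops.
SUM(lev) = 0 + 1 + 1 + 1 = 3.

3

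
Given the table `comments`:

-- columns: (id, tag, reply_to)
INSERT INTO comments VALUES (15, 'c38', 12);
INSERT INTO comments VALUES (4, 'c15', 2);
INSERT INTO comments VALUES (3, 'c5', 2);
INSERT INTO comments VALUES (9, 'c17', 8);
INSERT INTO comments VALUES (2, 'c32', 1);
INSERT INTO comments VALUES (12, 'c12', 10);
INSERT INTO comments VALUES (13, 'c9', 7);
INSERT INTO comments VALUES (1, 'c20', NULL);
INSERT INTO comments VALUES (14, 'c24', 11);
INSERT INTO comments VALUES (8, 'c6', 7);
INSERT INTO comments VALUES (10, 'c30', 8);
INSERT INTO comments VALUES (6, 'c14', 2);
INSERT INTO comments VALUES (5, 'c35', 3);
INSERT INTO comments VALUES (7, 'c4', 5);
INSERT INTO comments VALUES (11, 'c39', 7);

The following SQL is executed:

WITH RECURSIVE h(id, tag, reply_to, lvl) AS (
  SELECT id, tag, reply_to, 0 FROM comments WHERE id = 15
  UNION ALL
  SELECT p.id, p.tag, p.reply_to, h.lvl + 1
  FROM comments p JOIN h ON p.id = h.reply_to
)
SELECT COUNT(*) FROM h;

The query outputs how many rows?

Base: id=15 (c38), reply_to=12, lvl 0.
Iteration 1: join on id=12 -> c12 (id 12, reply_to=10, lvl 1).
Iteration 2: join on id=10 -> c30 (id 10, reply_to=8, lvl 2).
Iteration 3: join on id=8 -> c6 (id 8, reply_to=7, lvl 3).
Iteration 4: join on id=7 -> c4 (id 7, reply_to=5, lvl 4).
Iteration 5: join on id=5 -> c35 (id 5, reply_to=3, lvl 5).
Iteration 6: join on id=3 -> c5 (id 3, reply_to=2, lvl 6).
Iteration 7: join on id=2 -> c32 (id 2, reply_to=1, lvl 7).
Iteration 8: join on id=1 -> c20 (id 1, reply_to=NULL, lvl 8).
Iteration 9: reply_to is NULL; no match; recursion stops.
Total rows emitted: 9.

9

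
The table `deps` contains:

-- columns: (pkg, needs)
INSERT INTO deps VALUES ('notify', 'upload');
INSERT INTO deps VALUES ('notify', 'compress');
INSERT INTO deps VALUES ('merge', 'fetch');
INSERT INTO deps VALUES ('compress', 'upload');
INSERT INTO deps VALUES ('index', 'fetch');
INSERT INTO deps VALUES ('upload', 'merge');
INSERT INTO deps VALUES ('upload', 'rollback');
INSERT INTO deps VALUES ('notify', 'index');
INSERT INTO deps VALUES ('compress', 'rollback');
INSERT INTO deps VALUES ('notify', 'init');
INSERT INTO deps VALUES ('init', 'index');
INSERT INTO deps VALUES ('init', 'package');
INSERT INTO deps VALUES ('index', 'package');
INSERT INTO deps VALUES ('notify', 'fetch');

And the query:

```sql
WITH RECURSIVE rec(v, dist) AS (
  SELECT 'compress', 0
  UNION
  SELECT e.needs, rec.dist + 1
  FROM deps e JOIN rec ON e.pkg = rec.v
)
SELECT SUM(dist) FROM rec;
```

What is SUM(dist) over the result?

9

Base: (compress, dist=0).
Iteration 1: edges from {compress} -> (rollback, dist=1), (upload, dist=1).
Iteration 2: edges from {rollback,upload} -> (merge, dist=2), (rollback, dist=2).
Iteration 3: edges from {merge,rollback} -> (fetch, dist=3).
Iteration 4: no outgoing edges from {fetch}; recursion stops.
SUM(dist) = 0 + 1 + 1 + 2 + 2 + 3 = 9.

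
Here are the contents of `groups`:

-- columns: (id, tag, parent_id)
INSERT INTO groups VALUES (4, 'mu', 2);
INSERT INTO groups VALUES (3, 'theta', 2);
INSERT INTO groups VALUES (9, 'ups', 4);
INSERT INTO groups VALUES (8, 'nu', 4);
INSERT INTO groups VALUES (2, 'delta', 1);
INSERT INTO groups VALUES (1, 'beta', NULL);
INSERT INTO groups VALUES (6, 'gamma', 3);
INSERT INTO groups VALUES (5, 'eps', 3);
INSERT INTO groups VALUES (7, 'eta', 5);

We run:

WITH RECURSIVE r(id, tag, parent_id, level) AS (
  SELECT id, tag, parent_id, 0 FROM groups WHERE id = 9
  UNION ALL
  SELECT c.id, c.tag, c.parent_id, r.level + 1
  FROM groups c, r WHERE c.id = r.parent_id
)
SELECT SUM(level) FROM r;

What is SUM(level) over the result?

Base: id=9 (ups), parent_id=4, level 0.
Iteration 1: join on id=4 -> mu (id 4, parent_id=2, level 1).
Iteration 2: join on id=2 -> delta (id 2, parent_id=1, level 2).
Iteration 3: join on id=1 -> beta (id 1, parent_id=NULL, level 3).
Iteration 4: parent_id is NULL; no match; recursion stops.
SUM(level) = 0 + 1 + 2 + 3 = 6.

6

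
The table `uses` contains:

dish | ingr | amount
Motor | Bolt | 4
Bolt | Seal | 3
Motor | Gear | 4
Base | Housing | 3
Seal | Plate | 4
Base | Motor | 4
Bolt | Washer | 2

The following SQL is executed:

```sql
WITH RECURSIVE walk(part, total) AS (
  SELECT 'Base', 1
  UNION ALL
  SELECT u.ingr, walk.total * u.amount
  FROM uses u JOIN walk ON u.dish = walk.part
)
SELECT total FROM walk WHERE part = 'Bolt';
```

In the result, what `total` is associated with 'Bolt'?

16

Base: (Base, total=1).
Iteration 1: components of {Base} -> Housing = 1*3 = 3, Motor = 1*4 = 4.
Iteration 2: components of {Housing,Motor} -> Bolt = 4*4 = 16, Gear = 4*4 = 16.
Iteration 3: components of {Bolt,Gear} -> Seal = 16*3 = 48, Washer = 16*2 = 32.
Iteration 4: components of {Seal,Washer} -> Plate = 48*4 = 192.
Iteration 5: no further components; recursion stops.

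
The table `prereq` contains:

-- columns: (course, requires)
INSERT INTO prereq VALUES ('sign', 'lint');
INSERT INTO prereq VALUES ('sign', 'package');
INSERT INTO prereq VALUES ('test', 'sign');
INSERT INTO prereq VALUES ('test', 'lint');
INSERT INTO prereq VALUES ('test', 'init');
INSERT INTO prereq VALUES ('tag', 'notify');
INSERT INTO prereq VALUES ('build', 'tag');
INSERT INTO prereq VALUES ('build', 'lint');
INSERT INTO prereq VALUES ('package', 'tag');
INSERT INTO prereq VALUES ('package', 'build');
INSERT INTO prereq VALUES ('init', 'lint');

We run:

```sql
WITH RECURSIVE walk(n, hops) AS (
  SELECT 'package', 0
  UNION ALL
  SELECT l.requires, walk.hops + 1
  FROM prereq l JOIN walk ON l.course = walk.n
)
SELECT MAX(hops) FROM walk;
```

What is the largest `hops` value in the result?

3

Base: (package, hops=0).
Iteration 1: edges from {package} -> (build, hops=1), (tag, hops=1).
Iteration 2: edges from {build,tag} -> (lint, hops=2), (notify, hops=2), (tag, hops=2).
Iteration 3: edges from {lint,notify,tag} -> (notify, hops=3).
Iteration 4: no outgoing edges from {notify}; recursion stops.
hops values: 0, 1, 1, 2, 2, 2, 3; the maximum is 3.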